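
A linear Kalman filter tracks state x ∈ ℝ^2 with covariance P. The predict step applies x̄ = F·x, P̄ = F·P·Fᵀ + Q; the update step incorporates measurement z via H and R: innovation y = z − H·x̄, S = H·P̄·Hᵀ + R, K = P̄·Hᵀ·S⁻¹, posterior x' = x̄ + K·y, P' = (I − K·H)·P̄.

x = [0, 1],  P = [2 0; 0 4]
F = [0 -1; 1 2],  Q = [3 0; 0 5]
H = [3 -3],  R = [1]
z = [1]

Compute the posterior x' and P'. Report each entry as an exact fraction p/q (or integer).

x̄ = F·x = [-1, 2]
P̄ = F·P·Fᵀ + Q = [7 -8; -8 23]
y = z − H·x̄ = [10]
S = H·P̄·Hᵀ + R = [415]
K = P̄·Hᵀ·S⁻¹ = [9/83; -93/415]
x' = x̄ + K·y = [7/83, -20/83]
P' = (I − K·H)·P̄ = [176/83 173/83; 173/83 896/415]

x' = [7/83, -20/83]
P' = [176/83 173/83; 173/83 896/415]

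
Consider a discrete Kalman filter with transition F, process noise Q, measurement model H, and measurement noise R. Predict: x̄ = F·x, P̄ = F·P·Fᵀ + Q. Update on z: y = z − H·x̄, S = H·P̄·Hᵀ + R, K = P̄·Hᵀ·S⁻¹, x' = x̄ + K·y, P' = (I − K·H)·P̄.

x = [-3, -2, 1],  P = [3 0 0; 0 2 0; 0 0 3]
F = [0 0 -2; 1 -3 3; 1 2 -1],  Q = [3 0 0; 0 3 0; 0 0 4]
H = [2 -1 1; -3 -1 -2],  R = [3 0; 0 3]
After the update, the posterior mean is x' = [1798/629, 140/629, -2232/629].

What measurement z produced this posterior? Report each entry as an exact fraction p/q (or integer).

z = [2, -2]

x̄ = F·x = [-2, 6, -8]
P̄ = F·P·Fᵀ + Q = [15 -18 6; -18 51 -18; 6 -18 18]
S = H·P̄·Hᵀ + R = [264 -153; -153 153]
K = P̄·Hᵀ·S⁻¹ = [5/37 -226/1887; -22/37 -641/1887; 4/37 -80/629]
x' − x̄ = [3056/629, -3634/629, 2800/629] = K·y
y = (KᵀK)⁻¹·Kᵀ·(x' − x̄) = [20, -18]
z = y + H·x̄ = [20, -18] + [-18, 16] = [2, -2]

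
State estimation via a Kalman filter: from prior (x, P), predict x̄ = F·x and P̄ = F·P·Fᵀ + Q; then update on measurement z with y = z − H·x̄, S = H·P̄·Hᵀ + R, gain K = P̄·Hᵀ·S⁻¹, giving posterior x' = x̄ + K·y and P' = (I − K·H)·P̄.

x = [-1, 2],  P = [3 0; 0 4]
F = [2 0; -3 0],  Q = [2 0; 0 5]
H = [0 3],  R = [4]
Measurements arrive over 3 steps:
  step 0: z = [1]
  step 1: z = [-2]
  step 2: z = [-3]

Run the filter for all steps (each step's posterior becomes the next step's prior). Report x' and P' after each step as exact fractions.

step 0: x' = [-38/73, 27/73], P' = [293/73 -18/73; -18/73 32/73]
step 1: x' = [3412/13655, -8778/13655], P' = [56024/13655 -3516/13655; -3516/13655 6004/13655]
step 2: x' = [3359672/5207039, -5193363/5207039], P' = [21394782/5207039 -1344576/5207039; -1344576/5207039 2289964/5207039]

step 0: x̄ = F·x = [-2, 3]
step 0: P̄ = F·P·Fᵀ + Q = [14 -18; -18 32]
step 0: y = z − H·x̄ = [-8]
step 0: S = H·P̄·Hᵀ + R = [292]
step 0: K = P̄·Hᵀ·S⁻¹ = [-27/146; 24/73]
step 0: x' = x̄ + K·y = [-38/73, 27/73]
step 0: P' = (I − K·H)·P̄ = [293/73 -18/73; -18/73 32/73]
step 1: x̄ = F·x = [-76/73, 114/73]
step 1: P̄ = F·P·Fᵀ + Q = [1318/73 -1758/73; -1758/73 3002/73]
step 1: y = z − H·x̄ = [-488/73]
step 1: S = H·P̄·Hᵀ + R = [27310/73]
step 1: K = P̄·Hᵀ·S⁻¹ = [-2637/13655; 4503/13655]
step 1: x' = x̄ + K·y = [3412/13655, -8778/13655]
step 1: P' = (I − K·H)·P̄ = [56024/13655 -3516/13655; -3516/13655 6004/13655]
step 2: x̄ = F·x = [6824/13655, -10236/13655]
step 2: P̄ = F·P·Fᵀ + Q = [251406/13655 -336144/13655; -336144/13655 572491/13655]
step 2: y = z − H·x̄ = [-10257/13655]
step 2: S = H·P̄·Hᵀ + R = [5207039/13655]
step 2: K = P̄·Hᵀ·S⁻¹ = [-1008432/5207039; 1717473/5207039]
step 2: x' = x̄ + K·y = [3359672/5207039, -5193363/5207039]
step 2: P' = (I − K·H)·P̄ = [21394782/5207039 -1344576/5207039; -1344576/5207039 2289964/5207039]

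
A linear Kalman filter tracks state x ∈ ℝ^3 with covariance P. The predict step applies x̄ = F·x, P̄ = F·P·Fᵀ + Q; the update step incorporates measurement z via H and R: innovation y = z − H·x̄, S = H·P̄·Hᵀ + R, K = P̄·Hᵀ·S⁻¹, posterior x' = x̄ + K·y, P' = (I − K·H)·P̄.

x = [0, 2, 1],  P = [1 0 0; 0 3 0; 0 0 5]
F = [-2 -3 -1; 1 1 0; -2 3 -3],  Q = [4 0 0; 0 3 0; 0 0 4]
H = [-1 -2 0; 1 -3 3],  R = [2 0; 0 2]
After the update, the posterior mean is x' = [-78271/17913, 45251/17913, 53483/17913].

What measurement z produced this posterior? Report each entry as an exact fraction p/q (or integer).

x̄ = F·x = [-7, 2, 3]
P̄ = F·P·Fᵀ + Q = [40 -11 -8; -11 7 7; -8 7 80]
S = H·P̄·Hᵀ + R = [26 -27; -27 717]
K = P̄·Hᵀ·S⁻¹ = [-3861/5971 788/17913; -816/5971 -367/17913; 465/5971 5324/17913]
x' − x̄ = [47120/17913, 9425/17913, -256/17913] = K·y
y = (KᵀK)⁻¹·Kᵀ·(x' − x̄) = [-4, 1]
z = y + H·x̄ = [-4, 1] + [3, -4] = [-1, -3]

z = [-1, -3]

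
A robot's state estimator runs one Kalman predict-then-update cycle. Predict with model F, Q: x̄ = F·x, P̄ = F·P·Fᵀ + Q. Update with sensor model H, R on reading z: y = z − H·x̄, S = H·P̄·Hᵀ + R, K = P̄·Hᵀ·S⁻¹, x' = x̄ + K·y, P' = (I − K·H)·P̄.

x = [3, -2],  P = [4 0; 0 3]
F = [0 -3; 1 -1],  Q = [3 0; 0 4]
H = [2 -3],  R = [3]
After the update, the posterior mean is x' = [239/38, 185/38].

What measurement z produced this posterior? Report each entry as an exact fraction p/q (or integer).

z = [-2]

x̄ = F·x = [6, 5]
P̄ = F·P·Fᵀ + Q = [30 9; 9 11]
S = H·P̄·Hᵀ + R = [114]
K = P̄·Hᵀ·S⁻¹ = [11/38; -5/38]
x' − x̄ = [11/38, -5/38] = K·y
y = (KᵀK)⁻¹·Kᵀ·(x' − x̄) = [1]
z = y + H·x̄ = [1] + [-3] = [-2]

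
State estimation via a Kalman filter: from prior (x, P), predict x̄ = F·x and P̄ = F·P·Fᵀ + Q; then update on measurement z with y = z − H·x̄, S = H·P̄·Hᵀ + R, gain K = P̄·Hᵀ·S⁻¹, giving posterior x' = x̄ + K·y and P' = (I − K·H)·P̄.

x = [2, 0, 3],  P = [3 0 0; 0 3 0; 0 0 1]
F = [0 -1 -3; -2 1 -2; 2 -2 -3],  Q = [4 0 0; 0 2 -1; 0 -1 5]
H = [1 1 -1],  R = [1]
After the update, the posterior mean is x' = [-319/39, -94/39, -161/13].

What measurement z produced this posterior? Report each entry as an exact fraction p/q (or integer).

x̄ = F·x = [-9, -10, -5]
P̄ = F·P·Fᵀ + Q = [16 3 15; 3 21 -13; 15 -13 38]
S = H·P̄·Hᵀ + R = [78]
K = P̄·Hᵀ·S⁻¹ = [2/39; 37/78; -6/13]
x' − x̄ = [32/39, 296/39, -96/13] = K·y
y = (KᵀK)⁻¹·Kᵀ·(x' − x̄) = [16]
z = y + H·x̄ = [16] + [-14] = [2]

z = [2]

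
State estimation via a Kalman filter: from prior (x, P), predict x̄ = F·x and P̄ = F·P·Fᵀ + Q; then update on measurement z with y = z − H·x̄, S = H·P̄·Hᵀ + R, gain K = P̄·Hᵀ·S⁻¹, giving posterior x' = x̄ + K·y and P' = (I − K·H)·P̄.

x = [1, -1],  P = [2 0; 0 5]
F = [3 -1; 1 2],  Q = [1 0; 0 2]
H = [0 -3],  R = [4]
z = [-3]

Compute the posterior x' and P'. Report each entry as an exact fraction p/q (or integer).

x' = [202/55, 53/55]
P' = [1284/55 -4/55; -4/55 24/55]

x̄ = F·x = [4, -1]
P̄ = F·P·Fᵀ + Q = [24 -4; -4 24]
y = z − H·x̄ = [-6]
S = H·P̄·Hᵀ + R = [220]
K = P̄·Hᵀ·S⁻¹ = [3/55; -18/55]
x' = x̄ + K·y = [202/55, 53/55]
P' = (I − K·H)·P̄ = [1284/55 -4/55; -4/55 24/55]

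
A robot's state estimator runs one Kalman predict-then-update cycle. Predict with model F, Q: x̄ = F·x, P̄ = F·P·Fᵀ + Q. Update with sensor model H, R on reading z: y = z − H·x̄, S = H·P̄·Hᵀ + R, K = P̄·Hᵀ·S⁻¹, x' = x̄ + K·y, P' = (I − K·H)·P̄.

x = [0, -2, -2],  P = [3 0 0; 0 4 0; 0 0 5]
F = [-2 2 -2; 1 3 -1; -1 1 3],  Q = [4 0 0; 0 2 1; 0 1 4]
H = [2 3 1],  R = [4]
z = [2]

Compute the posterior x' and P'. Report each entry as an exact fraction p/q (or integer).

x̄ = F·x = [0, -4, -8]
P̄ = F·P·Fᵀ + Q = [52 28 -16; 28 46 -5; -16 -5 56]
y = z − H·x̄ = [22]
S = H·P̄·Hᵀ + R = [924]
K = P̄·Hᵀ·S⁻¹ = [43/231; 9/44; 3/308]
x' = x̄ + K·y = [86/21, 1/2, -109/14]
P' = (I − K·H)·P̄ = [4616/231 -79/11 -1361/77; -79/11 323/44 -301/44; -1361/77 -301/44 17221/308]

x' = [86/21, 1/2, -109/14]
P' = [4616/231 -79/11 -1361/77; -79/11 323/44 -301/44; -1361/77 -301/44 17221/308]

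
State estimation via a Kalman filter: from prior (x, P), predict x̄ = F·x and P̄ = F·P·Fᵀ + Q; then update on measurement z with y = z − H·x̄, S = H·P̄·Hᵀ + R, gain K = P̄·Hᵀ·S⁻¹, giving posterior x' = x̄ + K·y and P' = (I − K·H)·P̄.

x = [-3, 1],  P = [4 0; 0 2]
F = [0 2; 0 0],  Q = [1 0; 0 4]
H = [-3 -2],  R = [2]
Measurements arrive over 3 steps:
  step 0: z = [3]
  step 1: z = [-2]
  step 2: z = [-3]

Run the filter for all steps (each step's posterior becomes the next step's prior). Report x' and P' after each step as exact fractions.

step 0: x̄ = F·x = [2, 0]
step 0: P̄ = F·P·Fᵀ + Q = [9 0; 0 4]
step 0: y = z − H·x̄ = [9]
step 0: S = H·P̄·Hᵀ + R = [99]
step 0: K = P̄·Hᵀ·S⁻¹ = [-3/11; -8/99]
step 0: x' = x̄ + K·y = [-5/11, -8/11]
step 0: P' = (I − K·H)·P̄ = [18/11 -24/11; -24/11 332/99]
step 1: x̄ = F·x = [-16/11, 0]
step 1: P̄ = F·P·Fᵀ + Q = [1427/99 0; 0 4]
step 1: y = z − H·x̄ = [-70/11]
step 1: S = H·P̄·Hᵀ + R = [1625/11]
step 1: K = P̄·Hᵀ·S⁻¹ = [-1427/4875; -88/1625]
step 1: x' = x̄ + K·y = [398/975, 112/325]
step 1: P' = (I − K·H)·P̄ = [2854/1625 -11416/4875; -11416/4875 5796/1625]
step 2: x̄ = F·x = [224/325, 0]
step 2: P̄ = F·P·Fᵀ + Q = [24809/1625 0; 0 4]
step 2: y = z − H·x̄ = [-303/325]
step 2: S = H·P̄·Hᵀ + R = [252531/1625]
step 2: K = P̄·Hᵀ·S⁻¹ = [-24809/84177; -13000/252531]
step 2: x' = x̄ + K·y = [27049/28059, 4040/84177]
step 2: P' = (I − K·H)·P̄ = [49618/28059 -198472/84177; -198472/84177 906124/252531]

step 0: x' = [-5/11, -8/11], P' = [18/11 -24/11; -24/11 332/99]
step 1: x' = [398/975, 112/325], P' = [2854/1625 -11416/4875; -11416/4875 5796/1625]
step 2: x' = [27049/28059, 4040/84177], P' = [49618/28059 -198472/84177; -198472/84177 906124/252531]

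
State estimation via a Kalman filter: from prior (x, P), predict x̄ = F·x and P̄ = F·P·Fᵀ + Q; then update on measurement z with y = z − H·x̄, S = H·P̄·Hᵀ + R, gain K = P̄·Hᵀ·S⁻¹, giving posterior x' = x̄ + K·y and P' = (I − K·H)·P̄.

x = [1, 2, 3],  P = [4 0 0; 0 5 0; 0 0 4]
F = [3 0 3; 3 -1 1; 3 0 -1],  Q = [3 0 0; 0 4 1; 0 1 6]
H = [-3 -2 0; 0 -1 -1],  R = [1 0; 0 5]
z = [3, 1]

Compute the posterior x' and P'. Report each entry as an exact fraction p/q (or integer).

x̄ = F·x = [12, 4, 0]
P̄ = F·P·Fᵀ + Q = [75 48 24; 48 49 33; 24 33 46]
y = z − H·x̄ = [47, 5]
S = H·P̄·Hᵀ + R = [1448 380; 380 166]
K = P̄·Hᵀ·S⁻¹ = [-12963/47984 4431/23992; -2253/23992 -3347/11996; 889/11996 -1936/2999]
x' = x̄ + K·y = [10857/47984, -43393/23992, 3063/11996]
P' = (I − K·H)·P̄ = [75741/47984 -53565/23992 15705/11996; -53565/23992 40737/11996 -12001/5998; 15705/11996 -12001/5998 31361/5998]

x' = [10857/47984, -43393/23992, 3063/11996]
P' = [75741/47984 -53565/23992 15705/11996; -53565/23992 40737/11996 -12001/5998; 15705/11996 -12001/5998 31361/5998]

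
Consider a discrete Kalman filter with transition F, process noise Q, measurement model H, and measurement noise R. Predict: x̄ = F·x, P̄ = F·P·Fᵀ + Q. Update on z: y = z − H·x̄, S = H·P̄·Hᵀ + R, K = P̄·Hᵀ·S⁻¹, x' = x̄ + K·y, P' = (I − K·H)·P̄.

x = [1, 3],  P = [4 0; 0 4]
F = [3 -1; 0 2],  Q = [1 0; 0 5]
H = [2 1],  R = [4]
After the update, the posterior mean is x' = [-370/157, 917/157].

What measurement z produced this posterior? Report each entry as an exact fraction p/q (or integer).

z = [1]

x̄ = F·x = [0, 6]
P̄ = F·P·Fᵀ + Q = [41 -8; -8 21]
S = H·P̄·Hᵀ + R = [157]
K = P̄·Hᵀ·S⁻¹ = [74/157; 5/157]
x' − x̄ = [-370/157, -25/157] = K·y
y = (KᵀK)⁻¹·Kᵀ·(x' − x̄) = [-5]
z = y + H·x̄ = [-5] + [6] = [1]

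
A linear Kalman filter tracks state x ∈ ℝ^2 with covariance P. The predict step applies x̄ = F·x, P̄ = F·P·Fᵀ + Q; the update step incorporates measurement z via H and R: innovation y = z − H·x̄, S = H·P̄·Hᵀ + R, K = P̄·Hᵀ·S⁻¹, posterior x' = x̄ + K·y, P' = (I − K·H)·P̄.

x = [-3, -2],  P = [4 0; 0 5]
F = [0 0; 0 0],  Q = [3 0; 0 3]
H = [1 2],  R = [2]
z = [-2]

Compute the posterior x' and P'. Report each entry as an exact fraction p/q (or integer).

x' = [-6/17, -12/17]
P' = [42/17 -18/17; -18/17 15/17]

x̄ = F·x = [0, 0]
P̄ = F·P·Fᵀ + Q = [3 0; 0 3]
y = z − H·x̄ = [-2]
S = H·P̄·Hᵀ + R = [17]
K = P̄·Hᵀ·S⁻¹ = [3/17; 6/17]
x' = x̄ + K·y = [-6/17, -12/17]
P' = (I − K·H)·P̄ = [42/17 -18/17; -18/17 15/17]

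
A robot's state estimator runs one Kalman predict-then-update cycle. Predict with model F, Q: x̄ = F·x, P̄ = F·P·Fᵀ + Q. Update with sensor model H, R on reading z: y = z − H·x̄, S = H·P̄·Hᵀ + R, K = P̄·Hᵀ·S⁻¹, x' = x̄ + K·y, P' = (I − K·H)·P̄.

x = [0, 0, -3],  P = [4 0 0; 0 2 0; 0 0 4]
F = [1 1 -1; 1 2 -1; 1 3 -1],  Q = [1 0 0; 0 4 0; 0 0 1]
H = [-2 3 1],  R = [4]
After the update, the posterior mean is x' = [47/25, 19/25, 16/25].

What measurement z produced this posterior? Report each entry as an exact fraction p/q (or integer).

z = [-1]

x̄ = F·x = [3, 3, 3]
P̄ = F·P·Fᵀ + Q = [11 12 14; 12 20 20; 14 20 27]
S = H·P̄·Hᵀ + R = [175]
K = P̄·Hᵀ·S⁻¹ = [4/25; 8/25; 59/175]
x' − x̄ = [-28/25, -56/25, -59/25] = K·y
y = (KᵀK)⁻¹·Kᵀ·(x' − x̄) = [-7]
z = y + H·x̄ = [-7] + [6] = [-1]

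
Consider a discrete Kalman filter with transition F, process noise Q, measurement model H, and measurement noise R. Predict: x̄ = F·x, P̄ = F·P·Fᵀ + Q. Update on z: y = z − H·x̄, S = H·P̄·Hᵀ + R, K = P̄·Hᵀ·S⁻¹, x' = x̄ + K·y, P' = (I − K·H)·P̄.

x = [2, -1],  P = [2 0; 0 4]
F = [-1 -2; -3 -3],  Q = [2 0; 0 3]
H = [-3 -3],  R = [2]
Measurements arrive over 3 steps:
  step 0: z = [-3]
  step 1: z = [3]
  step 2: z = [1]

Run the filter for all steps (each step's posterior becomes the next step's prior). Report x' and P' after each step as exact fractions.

step 0: x' = [360/247, -573/1235], P' = [440/247 -420/247; -420/247 2274/1235]
step 1: x' = [82482/130495, -219177/130495], P' = [238882/130495 -225462/130495; -225462/130495 240492/130495]
step 2: x' = [-1792416/13476653, -1080891/13476653], P' = [24955368/13476653 -23574504/13476653; -23574504/13476653 25130454/13476653]

step 0: x̄ = F·x = [0, -3]
step 0: P̄ = F·P·Fᵀ + Q = [20 30; 30 57]
step 0: y = z − H·x̄ = [-12]
step 0: S = H·P̄·Hᵀ + R = [1235]
step 0: K = P̄·Hᵀ·S⁻¹ = [-30/247; -261/1235]
step 0: x' = x̄ + K·y = [360/247, -573/1235]
step 0: P' = (I − K·H)·P̄ = [440/247 -420/247; -420/247 2274/1235]
step 1: x̄ = F·x = [-654/1235, -3681/1235]
step 1: P̄ = F·P·Fᵀ + Q = [5366/1235 1344/1235; 1344/1235 6171/1235]
step 1: y = z − H·x̄ = [-1860/247]
step 1: S = H·P̄·Hᵀ + R = [26099/247]
step 1: K = P̄·Hᵀ·S⁻¹ = [-4026/26099; -4509/26099]
step 1: x' = x̄ + K·y = [82482/130495, -219177/130495]
step 1: P' = (I − K·H)·P̄ = [238882/130495 -225462/130495; -225462/130495 240492/130495]
step 2: x̄ = F·x = [355872/130495, 82017/26099]
step 2: P̄ = F·P·Fᵀ + Q = [559992/130495 26088/26099; 26088/26099 129507/26099]
step 2: y = z − H·x̄ = [2428366/130495]
step 2: S = H·P̄·Hᵀ + R = [13476653/130495]
step 2: K = P̄·Hᵀ·S⁻¹ = [-2071296/13476653; -2333925/13476653]
step 2: x' = x̄ + K·y = [-1792416/13476653, -1080891/13476653]
step 2: P' = (I − K·H)·P̄ = [24955368/13476653 -23574504/13476653; -23574504/13476653 25130454/13476653]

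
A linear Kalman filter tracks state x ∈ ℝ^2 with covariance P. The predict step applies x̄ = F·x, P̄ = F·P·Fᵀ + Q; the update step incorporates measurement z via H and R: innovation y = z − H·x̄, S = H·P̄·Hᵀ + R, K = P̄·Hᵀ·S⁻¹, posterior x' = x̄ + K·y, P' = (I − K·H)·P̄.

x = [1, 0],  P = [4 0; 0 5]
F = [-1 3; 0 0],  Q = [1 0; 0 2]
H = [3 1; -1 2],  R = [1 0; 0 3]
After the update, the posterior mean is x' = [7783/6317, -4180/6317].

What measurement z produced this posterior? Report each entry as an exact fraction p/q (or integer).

z = [3, -3]

x̄ = F·x = [-1, 0]
P̄ = F·P·Fᵀ + Q = [50 0; 0 2]
S = H·P̄·Hᵀ + R = [453 -146; -146 61]
K = P̄·Hᵀ·S⁻¹ = [1850/6317 -750/6317; 706/6317 2104/6317]
x' − x̄ = [14100/6317, -4180/6317] = K·y
y = (KᵀK)⁻¹·Kᵀ·(x' − x̄) = [6, -4]
z = y + H·x̄ = [6, -4] + [-3, 1] = [3, -3]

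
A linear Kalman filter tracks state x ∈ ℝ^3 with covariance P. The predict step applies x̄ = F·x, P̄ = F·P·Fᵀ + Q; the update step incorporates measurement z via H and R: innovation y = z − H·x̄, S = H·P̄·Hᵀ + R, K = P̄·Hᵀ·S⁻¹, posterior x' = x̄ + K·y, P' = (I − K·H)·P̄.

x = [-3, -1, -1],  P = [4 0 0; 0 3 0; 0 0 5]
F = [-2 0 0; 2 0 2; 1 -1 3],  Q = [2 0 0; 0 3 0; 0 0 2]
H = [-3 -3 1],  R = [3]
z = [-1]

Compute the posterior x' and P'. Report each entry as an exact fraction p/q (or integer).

x̄ = F·x = [6, -8, -5]
P̄ = F·P·Fᵀ + Q = [18 -16 -8; -16 39 38; -8 38 54]
y = z − H·x̄ = [-2]
S = H·P̄·Hᵀ + R = [102]
K = P̄·Hᵀ·S⁻¹ = [-7/51; -31/102; -6/17]
x' = x̄ + K·y = [320/51, -377/51, -73/17]
P' = (I − K·H)·P̄ = [820/51 -1033/51 -220/17; -1033/51 3017/102 460/17; -220/17 460/17 702/17]

x' = [320/51, -377/51, -73/17]
P' = [820/51 -1033/51 -220/17; -1033/51 3017/102 460/17; -220/17 460/17 702/17]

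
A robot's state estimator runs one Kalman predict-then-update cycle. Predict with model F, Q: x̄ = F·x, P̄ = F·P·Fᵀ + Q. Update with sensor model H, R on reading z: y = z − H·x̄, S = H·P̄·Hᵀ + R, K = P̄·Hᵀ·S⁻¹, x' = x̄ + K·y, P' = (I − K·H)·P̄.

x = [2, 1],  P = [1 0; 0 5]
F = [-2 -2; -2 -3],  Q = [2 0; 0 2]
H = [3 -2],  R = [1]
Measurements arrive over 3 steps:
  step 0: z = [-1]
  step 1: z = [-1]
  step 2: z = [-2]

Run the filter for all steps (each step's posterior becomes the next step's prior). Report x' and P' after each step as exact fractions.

step 0: x̄ = F·x = [-6, -7]
step 0: P̄ = F·P·Fᵀ + Q = [26 34; 34 51]
step 0: y = z − H·x̄ = [3]
step 0: S = H·P̄·Hᵀ + R = [31]
step 0: K = P̄·Hᵀ·S⁻¹ = [10/31; 0]
step 0: x' = x̄ + K·y = [-156/31, -7]
step 0: P' = (I − K·H)·P̄ = [706/31 34; 34 51]
step 1: x̄ = F·x = [746/31, 963/31]
step 1: P̄ = F·P·Fᵀ + Q = [17642/31 22850/31; 22850/31 29763/31]
step 1: y = z − H·x̄ = [-343/31]
step 1: S = H·P̄·Hᵀ + R = [3661/31]
step 1: K = P̄·Hᵀ·S⁻¹ = [7226/3661; 9024/3661]
step 1: x' = x̄ + K·y = [1164/523, 1983/523]
step 1: P' = (I − K·H)·P̄ = [399106/3661 595046/3661; 595046/3661 888057/3661]
step 2: x̄ = F·x = [-6294/523, -8277/523]
step 2: P̄ = F·P·Fᵀ + Q = [9916342/3661 1839318/523; 1839318/523 2390973/523]
step 2: y = z − H·x̄ = [1282/523]
step 2: S = H·P̄·Hᵀ + R = [1695271/3661]
step 2: K = P̄·Hᵀ·S⁻¹ = [3998574/1695271; 5152056/1695271]
step 2: x' = x̄ + K·y = [-10600122/1695271, -14200425/1695271]
step 2: P' = (I − K·H)·P̄ = [224608846/1695271 334913982/1695271; 334913982/1695271 499794945/1695271]

step 0: x' = [-156/31, -7], P' = [706/31 34; 34 51]
step 1: x' = [1164/523, 1983/523], P' = [399106/3661 595046/3661; 595046/3661 888057/3661]
step 2: x' = [-10600122/1695271, -14200425/1695271], P' = [224608846/1695271 334913982/1695271; 334913982/1695271 499794945/1695271]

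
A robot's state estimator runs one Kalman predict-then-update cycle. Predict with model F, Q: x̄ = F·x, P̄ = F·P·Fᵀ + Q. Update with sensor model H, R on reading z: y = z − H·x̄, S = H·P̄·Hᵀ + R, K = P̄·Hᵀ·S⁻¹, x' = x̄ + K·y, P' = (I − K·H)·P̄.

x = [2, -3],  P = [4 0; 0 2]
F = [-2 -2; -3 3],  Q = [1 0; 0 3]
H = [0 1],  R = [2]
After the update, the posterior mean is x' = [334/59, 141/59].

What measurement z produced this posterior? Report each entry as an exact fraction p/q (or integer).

z = [3]

x̄ = F·x = [2, -15]
P̄ = F·P·Fᵀ + Q = [25 12; 12 57]
S = H·P̄·Hᵀ + R = [59]
K = P̄·Hᵀ·S⁻¹ = [12/59; 57/59]
x' − x̄ = [216/59, 1026/59] = K·y
y = (KᵀK)⁻¹·Kᵀ·(x' − x̄) = [18]
z = y + H·x̄ = [18] + [-15] = [3]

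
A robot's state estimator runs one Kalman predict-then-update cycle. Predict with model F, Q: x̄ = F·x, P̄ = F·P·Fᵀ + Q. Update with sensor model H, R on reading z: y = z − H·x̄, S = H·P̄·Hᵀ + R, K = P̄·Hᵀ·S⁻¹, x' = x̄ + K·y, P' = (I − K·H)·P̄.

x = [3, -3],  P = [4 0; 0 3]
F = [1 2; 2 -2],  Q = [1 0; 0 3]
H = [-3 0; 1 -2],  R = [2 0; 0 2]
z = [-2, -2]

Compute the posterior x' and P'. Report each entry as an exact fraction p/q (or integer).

x' = [3191/4755, 2371/1585]
P' = [1039/4755 169/1585; 169/1585 862/1585]

x̄ = F·x = [-3, 12]
P̄ = F·P·Fᵀ + Q = [17 -4; -4 31]
y = z − H·x̄ = [-11, 25]
S = H·P̄·Hᵀ + R = [155 -75; -75 159]
K = P̄·Hᵀ·S⁻¹ = [-1039/3170 5/1902; -507/3170 -311/634]
x' = x̄ + K·y = [3191/4755, 2371/1585]
P' = (I − K·H)·P̄ = [1039/4755 169/1585; 169/1585 862/1585]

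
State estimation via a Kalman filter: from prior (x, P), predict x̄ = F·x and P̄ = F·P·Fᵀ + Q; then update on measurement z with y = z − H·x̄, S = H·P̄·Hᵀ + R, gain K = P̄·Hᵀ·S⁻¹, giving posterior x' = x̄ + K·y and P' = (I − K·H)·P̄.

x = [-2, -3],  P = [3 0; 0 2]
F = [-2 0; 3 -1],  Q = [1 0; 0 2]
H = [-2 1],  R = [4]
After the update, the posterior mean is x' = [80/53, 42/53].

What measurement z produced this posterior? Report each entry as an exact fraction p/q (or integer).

z = [-2]

x̄ = F·x = [4, -3]
P̄ = F·P·Fᵀ + Q = [13 -18; -18 31]
S = H·P̄·Hᵀ + R = [159]
K = P̄·Hᵀ·S⁻¹ = [-44/159; 67/159]
x' − x̄ = [-132/53, 201/53] = K·y
y = (KᵀK)⁻¹·Kᵀ·(x' − x̄) = [9]
z = y + H·x̄ = [9] + [-11] = [-2]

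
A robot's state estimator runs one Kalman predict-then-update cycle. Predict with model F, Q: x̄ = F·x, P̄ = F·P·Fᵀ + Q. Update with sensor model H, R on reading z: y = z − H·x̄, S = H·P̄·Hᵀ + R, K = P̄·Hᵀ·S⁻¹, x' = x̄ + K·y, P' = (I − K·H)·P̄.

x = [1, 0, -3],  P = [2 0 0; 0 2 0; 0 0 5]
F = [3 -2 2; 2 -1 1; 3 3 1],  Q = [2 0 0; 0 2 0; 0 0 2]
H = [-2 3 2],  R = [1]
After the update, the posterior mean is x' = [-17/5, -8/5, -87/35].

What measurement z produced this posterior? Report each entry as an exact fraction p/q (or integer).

x̄ = F·x = [-3, -1, 0]
P̄ = F·P·Fᵀ + Q = [48 26 16; 26 17 11; 16 11 43]
S = H·P̄·Hᵀ + R = [210]
K = P̄·Hᵀ·S⁻¹ = [1/15; 1/10; 29/70]
x' − x̄ = [-2/5, -3/5, -87/35] = K·y
y = (KᵀK)⁻¹·Kᵀ·(x' − x̄) = [-6]
z = y + H·x̄ = [-6] + [3] = [-3]

z = [-3]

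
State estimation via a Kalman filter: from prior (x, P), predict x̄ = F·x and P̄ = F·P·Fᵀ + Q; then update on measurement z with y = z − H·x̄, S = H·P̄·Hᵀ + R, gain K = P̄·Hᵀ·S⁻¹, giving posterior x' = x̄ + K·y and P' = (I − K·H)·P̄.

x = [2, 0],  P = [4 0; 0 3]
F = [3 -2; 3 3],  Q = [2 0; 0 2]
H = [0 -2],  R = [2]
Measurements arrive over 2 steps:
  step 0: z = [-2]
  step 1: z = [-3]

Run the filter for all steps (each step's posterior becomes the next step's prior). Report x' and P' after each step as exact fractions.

step 0: x' = [606/131, 136/131], P' = [5902/131 18/131; 18/131 65/131]
step 1: x' = [-352504/108709, 165093/108709], P' = [1799928/108709 52782/108709; 52782/108709 54289/108709]

step 0: x̄ = F·x = [6, 6]
step 0: P̄ = F·P·Fᵀ + Q = [50 18; 18 65]
step 0: y = z − H·x̄ = [10]
step 0: S = H·P̄·Hᵀ + R = [262]
step 0: K = P̄·Hᵀ·S⁻¹ = [-18/131; -65/131]
step 0: x' = x̄ + K·y = [606/131, 136/131]
step 0: P' = (I − K·H)·P̄ = [5902/131 18/131; 18/131 65/131]
step 1: x̄ = F·x = [1546/131, 2226/131]
step 1: P̄ = F·P·Fᵀ + Q = [53424/131 52782/131; 52782/131 54289/131]
step 1: y = z − H·x̄ = [4059/131]
step 1: S = H·P̄·Hᵀ + R = [217418/131]
step 1: K = P̄·Hᵀ·S⁻¹ = [-52782/108709; -54289/108709]
step 1: x' = x̄ + K·y = [-352504/108709, 165093/108709]
step 1: P' = (I − K·H)·P̄ = [1799928/108709 52782/108709; 52782/108709 54289/108709]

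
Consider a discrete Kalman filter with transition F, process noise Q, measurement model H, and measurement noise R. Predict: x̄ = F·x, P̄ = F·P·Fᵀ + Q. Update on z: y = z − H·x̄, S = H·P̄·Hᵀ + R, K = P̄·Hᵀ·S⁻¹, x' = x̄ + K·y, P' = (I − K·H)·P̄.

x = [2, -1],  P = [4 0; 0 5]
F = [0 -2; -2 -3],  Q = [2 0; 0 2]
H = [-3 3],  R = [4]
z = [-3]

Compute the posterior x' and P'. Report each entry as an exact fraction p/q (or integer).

x' = [602/229, 365/229]
P' = [4462/229 4494/229; 4494/229 4626/229]

x̄ = F·x = [2, -1]
P̄ = F·P·Fᵀ + Q = [22 30; 30 63]
y = z − H·x̄ = [6]
S = H·P̄·Hᵀ + R = [229]
K = P̄·Hᵀ·S⁻¹ = [24/229; 99/229]
x' = x̄ + K·y = [602/229, 365/229]
P' = (I − K·H)·P̄ = [4462/229 4494/229; 4494/229 4626/229]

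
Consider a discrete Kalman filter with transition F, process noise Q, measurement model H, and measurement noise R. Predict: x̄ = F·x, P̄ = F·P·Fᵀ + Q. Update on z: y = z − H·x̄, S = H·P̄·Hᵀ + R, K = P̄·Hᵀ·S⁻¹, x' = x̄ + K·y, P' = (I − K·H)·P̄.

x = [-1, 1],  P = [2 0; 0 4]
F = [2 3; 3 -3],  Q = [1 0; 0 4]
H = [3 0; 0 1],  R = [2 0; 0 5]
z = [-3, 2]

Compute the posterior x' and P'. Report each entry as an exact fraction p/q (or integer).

x̄ = F·x = [1, -6]
P̄ = F·P·Fᵀ + Q = [45 -24; -24 58]
y = z − H·x̄ = [-6, 8]
S = H·P̄·Hᵀ + R = [407 -72; -72 63]
K = P̄·Hᵀ·S⁻¹ = [753/2273 -16/6819; -40/2273 18422/20457]
x' = x̄ + K·y = [-6863/6819, 26794/20457]
P' = (I − K·H)·P̄ = [502/2273 -80/6819; -80/6819 92110/20457]

x' = [-6863/6819, 26794/20457]
P' = [502/2273 -80/6819; -80/6819 92110/20457]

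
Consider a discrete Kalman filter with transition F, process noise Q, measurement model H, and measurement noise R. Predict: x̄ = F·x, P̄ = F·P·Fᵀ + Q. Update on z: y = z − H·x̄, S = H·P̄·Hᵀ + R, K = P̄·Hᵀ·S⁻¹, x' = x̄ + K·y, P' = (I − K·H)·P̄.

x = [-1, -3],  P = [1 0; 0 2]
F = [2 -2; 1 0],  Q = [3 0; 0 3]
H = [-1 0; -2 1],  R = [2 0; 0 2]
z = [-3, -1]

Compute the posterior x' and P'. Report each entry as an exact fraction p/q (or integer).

x' = [137/101, 65/101]
P' = [86/101 116/101; 116/101 288/101]

x̄ = F·x = [4, -1]
P̄ = F·P·Fᵀ + Q = [15 2; 2 4]
y = z − H·x̄ = [1, 8]
S = H·P̄·Hᵀ + R = [17 28; 28 58]
K = P̄·Hᵀ·S⁻¹ = [-43/101 -28/101; -58/101 28/101]
x' = x̄ + K·y = [137/101, 65/101]
P' = (I − K·H)·P̄ = [86/101 116/101; 116/101 288/101]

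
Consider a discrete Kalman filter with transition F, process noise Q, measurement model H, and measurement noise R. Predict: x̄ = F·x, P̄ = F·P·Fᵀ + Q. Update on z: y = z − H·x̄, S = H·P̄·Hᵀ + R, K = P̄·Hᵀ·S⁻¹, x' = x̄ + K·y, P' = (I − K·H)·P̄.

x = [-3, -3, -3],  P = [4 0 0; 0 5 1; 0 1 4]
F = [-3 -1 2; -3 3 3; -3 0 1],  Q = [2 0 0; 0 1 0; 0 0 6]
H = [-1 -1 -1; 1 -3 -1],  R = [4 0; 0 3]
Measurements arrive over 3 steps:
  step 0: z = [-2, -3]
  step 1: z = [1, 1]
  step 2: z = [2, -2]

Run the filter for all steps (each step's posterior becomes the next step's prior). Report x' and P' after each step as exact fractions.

step 0: x' = [-4102/19211, -2178/19211, 54582/19211], P' = [49549/19211 23714/19211 -32511/19211; 23714/19211 30341/19211 -50139/19211; -32511/19211 -50139/19211 112586/19211]
step 1: x' = [-5284603/383616484, 234113587/383616484, -207647732/95904121], P' = [1008701559/383616484 488363505/383616484 -164866137/95904121; 488363505/383616484 541683611/383616484 -214038252/95904121; -164866137/95904121 -214038252/95904121 481534749/95904121]
step 2: x' = [-2819921242258/1454349771889, -2477394868/7308290311, 950162464984/1454349771889], P' = [18561891416427/7271748859445 8902530570/7308290311 -11742313556697/7271748859445; 8902530570/7308290311 10034140019/7308290311 -15773866557/7308290311; -11742313556697/7271748859445 -15773866557/7308290311 35509458101412/7271748859445]

step 0: x̄ = F·x = [6, -9, 6]
step 0: P̄ = F·P·Fᵀ + Q = [55 48 43; 48 136 51; 43 51 46]
step 0: y = z − H·x̄ = [1, -30]
step 0: S = H·P̄·Hᵀ + R = [525 699; 699 1260]
step 0: K = P̄·Hᵀ·S⁻¹ = [-10188/19211 10918/57633; -979/19211 -17170/57633; -7484/19211 5320/57633]
step 0: x' = x̄ + K·y = [-4102/19211, -2178/19211, 54582/19211]
step 0: P' = (I − K·H)·P̄ = [49549/19211 23714/19211 -32511/19211; 23714/19211 30341/19211 -50139/19211; -32511/19211 -50139/19211 112586/19211]
step 1: x̄ = F·x = [123648/19211, 169518/19211, 66888/19211]
step 1: P̄ = F·P·Fᵀ + Q = [1698020/19211 1225398/19211 1084993/19211; 1225398/19211 1007339/19211 809988/19211; 1084993/19211 809988/19211 868859/19211]
step 1: y = z − H·x̄ = [379265/19211, 471005/19211]
step 1: S = H·P̄·Hᵀ + R = [9891820/19211 7883604/19211; 7883604/19211 7028117/19211]
step 1: K = P̄·Hᵀ·S⁻¹ = [-209400129/383616484 16922966/95904121; -43473527/383616484 -23377860/95904121; -25657590/95904121 -1428710/95904121]
step 1: x' = x̄ + K·y = [-5284603/383616484, 234113587/383616484, -207647732/95904121]
step 1: P' = (I − K·H)·P̄ = [1008701559/383616484 488363505/383616484 -164866137/95904121; 488363505/383616484 541683611/383616484 -214038252/95904121; -164866137/95904121 -214038252/95904121 481534749/95904121]
step 2: x̄ = F·x = [-939720817/191808242, -886789107/191808242, -814737119/383616484]
step 2: P̄ = F·P·Fᵀ + Q = [8090038558/95904121 5850856335/95904121 10593508239/191808242; 5850856335/95904121 4835349652/95904121 7903287513/191808242; 10593508239/191808242 7903287513/191808242 17262939219/383616484]
step 2: y = z − H·x̄ = [-3700523999/383616484, -5023263095/383616484]
step 2: S = H·P̄·Hᵀ + R = [191292991683/383616484 152960131595/383616484; 152960131595/383616484 136891395535/383616484]
step 2: K = P̄·Hᵀ·S⁻¹ = [-783879788844/1454349771889 9790423154/57257865035; -790701008/7308290311 -14241530/57545593; -403607366025/1454349771889 -437742744/57257865035]
step 2: x' = x̄ + K·y = [-2819921242258/1454349771889, -2477394868/7308290311, 950162464984/1454349771889]
step 2: P' = (I − K·H)·P̄ = [18561891416427/7271748859445 8902530570/7308290311 -11742313556697/7271748859445; 8902530570/7308290311 10034140019/7308290311 -15773866557/7308290311; -11742313556697/7271748859445 -15773866557/7308290311 35509458101412/7271748859445]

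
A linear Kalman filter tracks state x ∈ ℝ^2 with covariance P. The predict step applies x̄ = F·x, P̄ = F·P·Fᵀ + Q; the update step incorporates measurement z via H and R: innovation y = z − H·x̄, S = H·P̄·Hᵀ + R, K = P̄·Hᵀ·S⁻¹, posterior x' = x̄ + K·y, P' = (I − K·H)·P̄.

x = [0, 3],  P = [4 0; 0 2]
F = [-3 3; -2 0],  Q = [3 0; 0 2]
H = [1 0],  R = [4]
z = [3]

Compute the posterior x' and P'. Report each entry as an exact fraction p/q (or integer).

x̄ = F·x = [9, 0]
P̄ = F·P·Fᵀ + Q = [57 24; 24 18]
y = z − H·x̄ = [-6]
S = H·P̄·Hᵀ + R = [61]
K = P̄·Hᵀ·S⁻¹ = [57/61; 24/61]
x' = x̄ + K·y = [207/61, -144/61]
P' = (I − K·H)·P̄ = [228/61 96/61; 96/61 522/61]

x' = [207/61, -144/61]
P' = [228/61 96/61; 96/61 522/61]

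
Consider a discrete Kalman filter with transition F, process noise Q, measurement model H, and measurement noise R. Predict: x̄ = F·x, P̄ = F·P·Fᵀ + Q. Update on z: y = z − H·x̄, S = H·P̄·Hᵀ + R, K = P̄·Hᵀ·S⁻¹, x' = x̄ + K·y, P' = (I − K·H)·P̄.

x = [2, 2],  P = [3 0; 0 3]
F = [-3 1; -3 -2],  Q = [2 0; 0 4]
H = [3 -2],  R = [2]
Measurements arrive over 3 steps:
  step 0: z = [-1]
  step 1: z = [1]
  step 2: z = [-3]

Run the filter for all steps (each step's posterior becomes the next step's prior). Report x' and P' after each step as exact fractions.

step 0: x' = [-221/35, -631/70], P' = [634/35 942/35; 942/35 8501/210]
step 1: x' = [485/299, 436625/220961], P' = [2518/299 3832/299; 3832/299 4419010/220961]
step 2: x' = [-3723639/3596932, -4553035/61147844], P' = [13658899/1798466 20767147/1798466; 20767147/1798466 551903331/30573922]

step 0: x̄ = F·x = [-4, -10]
step 0: P̄ = F·P·Fᵀ + Q = [32 21; 21 43]
step 0: y = z − H·x̄ = [-9]
step 0: S = H·P̄·Hᵀ + R = [210]
step 0: K = P̄·Hᵀ·S⁻¹ = [9/35; -23/210]
step 0: x' = x̄ + K·y = [-221/35, -631/70]
step 0: P' = (I − K·H)·P̄ = [634/35 942/35; 942/35 8501/210]
step 1: x̄ = F·x = [139/14, 1294/35]
step 1: P̄ = F·P·Fᵀ + Q = [1849/42 3419/21; 3419/21 68452/105]
step 1: y = z − H·x̄ = [3161/70]
step 1: S = H·P̄·Hᵀ + R = [220961/210]
step 1: K = P̄·Hᵀ·S⁻¹ = [-55/299; -171238/220961]
step 1: x' = x̄ + K·y = [485/299, 436625/220961]
step 1: P' = (I − K·H)·P̄ = [2518/299 3832/299; 3832/299 4419010/220961]
step 2: x̄ = F·x = [-638620/220961, -1948495/220961]
step 2: P̄ = F·P·Fᵀ + Q = [4617062/220961 16404742/220961; 16404742/220961 69289278/220961]
step 2: y = z − H·x̄ = [-2644013/220961]
step 2: S = H·P̄·Hᵀ + R = [122295688/220961]
step 2: K = P̄·Hᵀ·S⁻¹ = [-557597/3596932; -44682165/61147844]
step 2: x' = x̄ + K·y = [-3723639/3596932, -4553035/61147844]
step 2: P' = (I − K·H)·P̄ = [13658899/1798466 20767147/1798466; 20767147/1798466 551903331/30573922]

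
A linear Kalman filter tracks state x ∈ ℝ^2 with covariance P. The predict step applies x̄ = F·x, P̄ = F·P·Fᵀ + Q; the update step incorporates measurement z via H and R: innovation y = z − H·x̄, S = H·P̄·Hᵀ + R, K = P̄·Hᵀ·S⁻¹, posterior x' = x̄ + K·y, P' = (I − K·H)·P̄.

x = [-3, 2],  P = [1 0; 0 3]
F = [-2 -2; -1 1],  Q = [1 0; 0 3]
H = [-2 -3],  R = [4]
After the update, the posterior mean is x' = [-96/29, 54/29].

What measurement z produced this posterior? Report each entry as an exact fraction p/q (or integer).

z = [2]

x̄ = F·x = [2, 5]
P̄ = F·P·Fᵀ + Q = [17 -4; -4 7]
S = H·P̄·Hᵀ + R = [87]
K = P̄·Hᵀ·S⁻¹ = [-22/87; -13/87]
x' − x̄ = [-154/29, -91/29] = K·y
y = (KᵀK)⁻¹·Kᵀ·(x' − x̄) = [21]
z = y + H·x̄ = [21] + [-19] = [2]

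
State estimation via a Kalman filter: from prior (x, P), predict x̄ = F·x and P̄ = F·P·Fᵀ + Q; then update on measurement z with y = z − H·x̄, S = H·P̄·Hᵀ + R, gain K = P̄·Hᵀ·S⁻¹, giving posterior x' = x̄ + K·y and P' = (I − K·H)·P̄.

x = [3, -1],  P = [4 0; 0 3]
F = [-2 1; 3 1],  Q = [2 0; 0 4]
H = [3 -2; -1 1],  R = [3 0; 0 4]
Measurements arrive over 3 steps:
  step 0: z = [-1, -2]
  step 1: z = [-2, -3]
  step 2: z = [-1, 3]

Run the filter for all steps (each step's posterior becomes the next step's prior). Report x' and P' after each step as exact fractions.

step 0: x̄ = F·x = [-7, 8]
step 0: P̄ = F·P·Fᵀ + Q = [21 -21; -21 43]
step 0: y = z − H·x̄ = [36, -17]
step 0: S = H·P̄·Hᵀ + R = [616 -254; -254 110]
step 0: K = P̄·Hᵀ·S⁻¹ = [441/1622 399/1622; -67/1622 789/1622]
step 0: x' = x̄ + K·y = [-2261/1622, -2849/1622]
step 0: P' = (I − K·H)·P̄ = [4515/1622 6111/1622; 6111/1622 9267/1622]
step 1: x̄ = F·x = [1673/1622, -4816/811]
step 1: P̄ = F·P·Fᵀ + Q = [6127/1622 -5856/811; -5856/811 46528/811]
step 1: y = z − H·x̄ = [-27527/1622, 6439/1622]
step 1: S = H·P̄·Hᵀ + R = [572777/1622 -263053/1622; -263053/1622 129095/1622]
step 1: K = P̄·Hᵀ·S⁻¹ = [434164/2925873 480371/2925873; -68672/325097 123904/325097]
step 1: x' = x̄ + K·y = [-271485/325097, -273232/325097]
step 1: P' = (I − K·H)·P̄ = [5145460/2925873 785216/325097; 785216/325097 1280832/325097]
step 2: x̄ = F·x = [269738/325097, -1087687/325097]
step 2: P̄ = F·P·Fᵀ + Q = [9693298/2925873 -4092776/975291; -4092776/975291 12437976/325097]
step 2: y = z − H·x̄ = [-3309685/325097, 2332716/325097]
step 2: S = H·P̄·Hᵀ + R = [76791597/325097 -104785034/975291; -104785034/975291 157895230/2925873]
step 2: K = P̄·Hᵀ·S⁻¹ = [266939588/1761202841 286375537/1761202841; -361770616/1761202841 665329632/1761202841]
step 2: x' = x̄ + K·y = [798562210/1761202841, 2564571265/1761202841]
step 2: P' = (I − K·H)·P̄ = [3091823060/1761202841 4237325208/1761202841; 4237325208/1761202841 6898643736/1761202841]

step 0: x' = [-2261/1622, -2849/1622], P' = [4515/1622 6111/1622; 6111/1622 9267/1622]
step 1: x' = [-271485/325097, -273232/325097], P' = [5145460/2925873 785216/325097; 785216/325097 1280832/325097]
step 2: x' = [798562210/1761202841, 2564571265/1761202841], P' = [3091823060/1761202841 4237325208/1761202841; 4237325208/1761202841 6898643736/1761202841]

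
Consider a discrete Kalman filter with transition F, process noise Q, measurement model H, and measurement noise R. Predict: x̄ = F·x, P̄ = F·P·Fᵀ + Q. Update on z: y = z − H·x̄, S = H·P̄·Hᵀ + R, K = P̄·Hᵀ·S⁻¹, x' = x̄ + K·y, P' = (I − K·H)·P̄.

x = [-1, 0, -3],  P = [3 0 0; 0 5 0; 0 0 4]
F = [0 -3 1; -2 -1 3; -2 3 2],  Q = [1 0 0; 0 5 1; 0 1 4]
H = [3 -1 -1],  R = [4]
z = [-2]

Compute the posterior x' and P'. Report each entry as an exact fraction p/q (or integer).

x̄ = F·x = [-3, -7, -4]
P̄ = F·P·Fᵀ + Q = [50 27 -37; 27 58 22; -37 22 77]
y = z − H·x̄ = [-4]
S = H·P̄·Hᵀ + R = [693]
K = P̄·Hᵀ·S⁻¹ = [160/693; 1/693; -10/33]
x' = x̄ + K·y = [-2719/693, -4855/693, -92/33]
P' = (I − K·H)·P̄ = [9050/693 18551/693 379/33; 18551/693 40193/693 736/33; 379/33 736/33 147/11]

x' = [-2719/693, -4855/693, -92/33]
P' = [9050/693 18551/693 379/33; 18551/693 40193/693 736/33; 379/33 736/33 147/11]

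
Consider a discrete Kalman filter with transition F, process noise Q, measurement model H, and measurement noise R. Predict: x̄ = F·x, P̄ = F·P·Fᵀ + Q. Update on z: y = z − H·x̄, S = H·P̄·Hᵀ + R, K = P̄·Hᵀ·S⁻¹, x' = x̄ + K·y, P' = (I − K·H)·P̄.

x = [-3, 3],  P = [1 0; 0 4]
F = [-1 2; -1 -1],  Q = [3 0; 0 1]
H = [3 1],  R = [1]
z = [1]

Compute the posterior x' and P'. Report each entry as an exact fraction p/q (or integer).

x' = [-73/145, 78/29]
P' = [91/145 -44/29; -44/29 129/29]

x̄ = F·x = [9, 0]
P̄ = F·P·Fᵀ + Q = [20 -7; -7 6]
y = z − H·x̄ = [-26]
S = H·P̄·Hᵀ + R = [145]
K = P̄·Hᵀ·S⁻¹ = [53/145; -3/29]
x' = x̄ + K·y = [-73/145, 78/29]
P' = (I − K·H)·P̄ = [91/145 -44/29; -44/29 129/29]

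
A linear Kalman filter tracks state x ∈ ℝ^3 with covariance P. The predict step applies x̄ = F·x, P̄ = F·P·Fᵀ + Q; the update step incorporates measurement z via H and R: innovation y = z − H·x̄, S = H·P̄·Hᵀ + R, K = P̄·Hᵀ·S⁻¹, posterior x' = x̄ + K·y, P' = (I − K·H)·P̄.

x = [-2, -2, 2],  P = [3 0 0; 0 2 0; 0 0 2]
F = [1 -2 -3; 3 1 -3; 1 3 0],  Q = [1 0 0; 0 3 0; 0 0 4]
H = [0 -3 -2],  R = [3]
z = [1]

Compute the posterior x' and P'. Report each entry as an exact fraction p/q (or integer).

x̄ = F·x = [-4, -14, -8]
P̄ = F·P·Fᵀ + Q = [30 23 -9; 23 50 15; -9 15 25]
y = z − H·x̄ = [-57]
S = H·P̄·Hᵀ + R = [733]
K = P̄·Hᵀ·S⁻¹ = [-51/733; -180/733; -95/733]
x' = x̄ + K·y = [-25/733, -2/733, -449/733]
P' = (I − K·H)·P̄ = [19389/733 7679/733 -11442/733; 7679/733 4250/733 -6105/733; -11442/733 -6105/733 9300/733]

x' = [-25/733, -2/733, -449/733]
P' = [19389/733 7679/733 -11442/733; 7679/733 4250/733 -6105/733; -11442/733 -6105/733 9300/733]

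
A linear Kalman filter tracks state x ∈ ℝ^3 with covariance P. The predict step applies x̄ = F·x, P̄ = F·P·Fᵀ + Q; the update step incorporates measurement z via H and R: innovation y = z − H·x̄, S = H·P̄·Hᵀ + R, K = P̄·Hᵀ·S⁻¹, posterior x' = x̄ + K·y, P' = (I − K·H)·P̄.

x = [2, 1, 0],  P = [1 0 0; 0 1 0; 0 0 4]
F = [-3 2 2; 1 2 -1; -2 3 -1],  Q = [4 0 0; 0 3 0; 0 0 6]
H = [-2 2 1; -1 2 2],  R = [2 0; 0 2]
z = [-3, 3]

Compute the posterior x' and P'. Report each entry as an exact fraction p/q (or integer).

x̄ = F·x = [-4, 4, -1]
P̄ = F·P·Fᵀ + Q = [33 -7 4; -7 12 8; 4 8 23]
y = z − H·x̄ = [-18, -7]
S = H·P̄·Hᵀ + R = [277 230; 230 251]
K = P̄·Hᵀ·S⁻¹ = [-10106/16627 6677/16627; 736/16627 2439/16627; -5559/16627 8936/16627]
x' = x̄ + K·y = [68661/16627, 36187/16627, 20883/16627]
P' = (I − K·H)·P̄ = [41038/16627 34668/16627 -7472/16627; 34668/16627 51035/16627 -31262/16627; -7472/16627 -31262/16627 36462/16627]

x' = [68661/16627, 36187/16627, 20883/16627]
P' = [41038/16627 34668/16627 -7472/16627; 34668/16627 51035/16627 -31262/16627; -7472/16627 -31262/16627 36462/16627]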